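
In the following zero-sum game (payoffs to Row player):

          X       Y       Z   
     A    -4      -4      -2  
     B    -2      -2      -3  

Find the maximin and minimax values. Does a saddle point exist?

Maximin = -3, Minimax = -2, Saddle: False

Work:
Row minimums: [-4, -3] → maximin = -3
Column maximums: [-2, -2, -2] → minimax = -2
No saddle point (maximin ≠ minimax). Mixed strategy needed.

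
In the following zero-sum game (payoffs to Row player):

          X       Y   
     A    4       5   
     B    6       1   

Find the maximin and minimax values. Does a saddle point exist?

Maximin = 4, Minimax = 5, Saddle: False

Work:
Row minimums: [4, 1] → maximin = 4
Column maximums: [6, 5] → minimax = 5
No saddle point (maximin ≠ minimax). Mixed strategy needed.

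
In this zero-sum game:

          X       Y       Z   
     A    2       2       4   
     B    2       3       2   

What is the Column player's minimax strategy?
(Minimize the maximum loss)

Column should play X, value = 2

Work:
Column player minimizes Row's maximum payoff:
Column X: max payoff to Row = 2
Column Y: max payoff to Row = 3
Column Z: max payoff to Row = 4
Minimum is 2, achieved by column X.
Minimax strategy: X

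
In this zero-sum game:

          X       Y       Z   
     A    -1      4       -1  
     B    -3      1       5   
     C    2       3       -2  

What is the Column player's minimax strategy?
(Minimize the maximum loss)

Column should play X, value = 2

Work:
Column player minimizes Row's maximum payoff:
Column X: max payoff to Row = 2
Column Y: max payoff to Row = 4
Column Z: max payoff to Row = 5
Minimum is 2, achieved by column X.
Minimax strategy: X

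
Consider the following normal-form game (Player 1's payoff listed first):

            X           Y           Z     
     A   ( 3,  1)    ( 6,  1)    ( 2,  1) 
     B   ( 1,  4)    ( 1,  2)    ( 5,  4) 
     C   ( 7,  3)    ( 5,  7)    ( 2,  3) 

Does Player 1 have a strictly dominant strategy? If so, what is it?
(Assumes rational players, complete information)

No strictly dominant strategy exists for Player 1

Work:
A strategy strictly dominates another if it gives a strictly higher payoff against every opponent action. Compare each pair of P1's strategies column-by-column:
  A vs B: [3 vs 1, 6 vs 1, 2 vs 5] → A does not strictly dominate B (column Z: 2 ≤ 5)
  A vs C: [3 vs 7, 6 vs 5, 2 vs 2] → A does not strictly dominate C (column X: 3 ≤ 7)
  B vs A: [1 vs 3, 1 vs 6, 5 vs 2] → B does not strictly dominate A (column X: 1 ≤ 3)
  B vs C: [1 vs 7, 1 vs 5, 5 vs 2] → B does not strictly dominate C (column X: 1 ≤ 7)
  C vs A: [7 vs 3, 5 vs 6, 2 vs 2] → C does not strictly dominate A (column Y: 5 ≤ 6)
  C vs B: [7 vs 1, 5 vs 1, 2 vs 5] → C does not strictly dominate B (column Z: 2 ≤ 5)
No single strategy strictly dominates all others → no strictly dominant strategy.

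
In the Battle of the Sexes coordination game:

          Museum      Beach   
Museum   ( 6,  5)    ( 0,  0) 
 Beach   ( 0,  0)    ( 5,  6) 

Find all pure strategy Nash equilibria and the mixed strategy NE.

Pure NE: (Museum, Museum) and (Beach, Beach); Mixed NE: p = 0.5455, q = 0.4545

Work:
Check pure NE:
(Museum, Museum): (6, 5) - no unilateral deviation beneficial
(Beach, Beach): (5, 6) - no unilateral deviation beneficial
Mixed NE: P1 plays Museum with p = 0.5455, P2 plays Museum with q = 0.4545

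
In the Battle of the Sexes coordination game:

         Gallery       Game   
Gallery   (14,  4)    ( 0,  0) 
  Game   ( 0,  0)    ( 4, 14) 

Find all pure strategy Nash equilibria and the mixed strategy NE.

Pure NE: (Gallery, Gallery) and (Game, Game); Mixed NE: p = 0.7778, q = 0.2222

Work:
Check pure NE:
(Gallery, Gallery): (14, 4) - no unilateral deviation beneficial
(Game, Game): (4, 14) - no unilateral deviation beneficial
Mixed NE: P1 plays Gallery with p = 0.7778, P2 plays Gallery with q = 0.2222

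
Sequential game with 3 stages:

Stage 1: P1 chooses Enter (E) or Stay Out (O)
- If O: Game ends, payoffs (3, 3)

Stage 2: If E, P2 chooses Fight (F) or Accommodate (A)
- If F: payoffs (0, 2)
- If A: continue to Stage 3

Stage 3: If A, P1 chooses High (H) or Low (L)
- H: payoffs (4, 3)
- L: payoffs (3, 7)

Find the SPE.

SPE: (E, A, H); Outcome (4, 3)

Work:
Stage 3: P1 chooses H (4 vs 3)
Stage 2: P2: F->2, A->3 (anticipating H). Choose A
Stage 1: P1: O->3, E->4 (anticipating A, H). Choose E
SPE path: E -> A -> H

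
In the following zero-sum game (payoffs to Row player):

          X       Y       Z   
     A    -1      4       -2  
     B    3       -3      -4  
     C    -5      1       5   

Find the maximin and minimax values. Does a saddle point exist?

Maximin = -2, Minimax = 3, Saddle: False

Work:
Row minimums: [-2, -4, -5] → maximin = -2
Column maximums: [3, 4, 5] → minimax = 3
No saddle point (maximin ≠ minimax). Mixed strategy needed.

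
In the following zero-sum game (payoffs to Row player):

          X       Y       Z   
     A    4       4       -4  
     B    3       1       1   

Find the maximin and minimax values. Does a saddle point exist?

Maximin = 1, Minimax = 1, Saddle: True

Work:
Row minimums: [-4, 1] → maximin = 1
Column maximums: [4, 4, 1] → minimax = 1
Saddle point exists! Game value = 1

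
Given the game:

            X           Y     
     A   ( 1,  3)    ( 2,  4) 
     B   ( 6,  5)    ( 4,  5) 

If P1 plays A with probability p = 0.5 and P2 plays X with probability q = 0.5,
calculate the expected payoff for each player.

E[P1] = 3.25, E[P2] = 4.25

Work:
E[P1] = p·q·π₁(A,X) + p·(1-q)·π₁(A,Y) + (1-p)·q·π₁(B,X) + (1-p)·(1-q)·π₁(B,Y)
= 0.5·0.5·1 + 0.5·0.5·2 + 0.5·0.5·6 + 0.5·0.5·4
= 3.25

E[P2] = 4.25 (similar calculation)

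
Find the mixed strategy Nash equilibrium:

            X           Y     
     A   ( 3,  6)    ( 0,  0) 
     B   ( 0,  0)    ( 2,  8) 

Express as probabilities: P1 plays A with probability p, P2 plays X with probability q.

p = 0.5714, q = 0.4

Work:
Find probabilities that make opponent indifferent:
P2 chooses q to make P1 indifferent between A and B
P1 chooses p to make P2 indifferent between X and Y
Mixed NE: P1 plays (A: 0.5714, B: 0.4286), P2 plays (X: 0.4, Y: 0.6)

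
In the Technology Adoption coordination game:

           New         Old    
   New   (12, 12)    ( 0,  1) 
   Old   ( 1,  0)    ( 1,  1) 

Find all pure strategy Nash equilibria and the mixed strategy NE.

Pure NE: (New, New) and (Old, Old); Mixed NE: p = 0.0833, q = 0.0833

Work:
Check pure NE:
(New, New): (12, 12) - no unilateral deviation beneficial
(Old, Old): (1, 1) - no unilateral deviation beneficial
Mixed NE: P1 plays New with p = 0.0833, P2 plays New with q = 0.0833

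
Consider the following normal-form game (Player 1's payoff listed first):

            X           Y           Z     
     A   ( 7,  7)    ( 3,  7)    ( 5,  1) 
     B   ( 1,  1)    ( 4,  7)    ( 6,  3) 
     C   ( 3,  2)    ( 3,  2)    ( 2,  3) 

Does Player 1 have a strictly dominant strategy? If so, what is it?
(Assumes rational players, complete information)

No strictly dominant strategy exists for Player 1

Work:
A strategy strictly dominates another if it gives a strictly higher payoff against every opponent action. Compare each pair of P1's strategies column-by-column:
  A vs B: [7 vs 1, 3 vs 4, 5 vs 6] → A does not strictly dominate B (column Y: 3 ≤ 4)
  A vs C: [7 vs 3, 3 vs 3, 5 vs 2] → A does not strictly dominate C (column Y: 3 ≤ 3)
  B vs A: [1 vs 7, 4 vs 3, 6 vs 5] → B does not strictly dominate A (column X: 1 ≤ 7)
  B vs C: [1 vs 3, 4 vs 3, 6 vs 2] → B does not strictly dominate C (column X: 1 ≤ 3)
  C vs A: [3 vs 7, 3 vs 3, 2 vs 5] → C does not strictly dominate A (column X: 3 ≤ 7)
  C vs B: [3 vs 1, 3 vs 4, 2 vs 6] → C does not strictly dominate B (column Y: 3 ≤ 4)
No single strategy strictly dominates all others → no strictly dominant strategy.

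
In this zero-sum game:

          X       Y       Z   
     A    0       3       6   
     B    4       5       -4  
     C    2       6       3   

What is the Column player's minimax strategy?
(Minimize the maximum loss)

Column should play X, value = 4

Work:
Column player minimizes Row's maximum payoff:
Column X: max payoff to Row = 4
Column Y: max payoff to Row = 6
Column Z: max payoff to Row = 6
Minimum is 4, achieved by column X.
Minimax strategy: X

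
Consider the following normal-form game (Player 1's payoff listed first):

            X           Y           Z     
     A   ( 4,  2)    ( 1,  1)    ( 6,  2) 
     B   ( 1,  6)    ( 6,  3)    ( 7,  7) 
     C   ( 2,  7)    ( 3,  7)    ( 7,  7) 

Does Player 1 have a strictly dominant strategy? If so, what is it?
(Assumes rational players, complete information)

No strictly dominant strategy exists for Player 1

Work:
A strategy strictly dominates another if it gives a strictly higher payoff against every opponent action. Compare each pair of P1's strategies column-by-column:
  A vs B: [4 vs 1, 1 vs 6, 6 vs 7] → A does not strictly dominate B (column Y: 1 ≤ 6)
  A vs C: [4 vs 2, 1 vs 3, 6 vs 7] → A does not strictly dominate C (column Y: 1 ≤ 3)
  B vs A: [1 vs 4, 6 vs 1, 7 vs 6] → B does not strictly dominate A (column X: 1 ≤ 4)
  B vs C: [1 vs 2, 6 vs 3, 7 vs 7] → B does not strictly dominate C (column X: 1 ≤ 2)
  C vs A: [2 vs 4, 3 vs 1, 7 vs 6] → C does not strictly dominate A (column X: 2 ≤ 4)
  C vs B: [2 vs 1, 3 vs 6, 7 vs 7] → C does not strictly dominate B (column Y: 3 ≤ 6)
No single strategy strictly dominates all others → no strictly dominant strategy.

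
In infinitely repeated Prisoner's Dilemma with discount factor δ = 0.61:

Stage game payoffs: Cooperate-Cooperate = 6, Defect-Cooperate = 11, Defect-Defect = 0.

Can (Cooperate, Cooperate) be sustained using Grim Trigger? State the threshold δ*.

δ* = 0.4545; since δ = 0.61 ≥ 0.4545, cooperation can be sustained

Work:
For Grim Trigger:
Cooperate forever: 6/(1-δ)
Defect then punished: 11 + 0·δ/(1-δ)
Need: 6/(1-δ) ≥ 11 + 0·δ/(1-δ)
Solving: δ ≥ (T-R)/(T-P) = (11-6)/(11-0) = 0.4545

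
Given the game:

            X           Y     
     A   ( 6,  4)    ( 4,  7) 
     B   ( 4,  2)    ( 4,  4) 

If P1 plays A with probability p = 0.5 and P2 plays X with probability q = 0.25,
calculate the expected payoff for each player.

E[P1] = 4.25, E[P2] = 4.875

Work:
E[P1] = p·q·π₁(A,X) + p·(1-q)·π₁(A,Y) + (1-p)·q·π₁(B,X) + (1-p)·(1-q)·π₁(B,Y)
= 0.5·0.25·6 + 0.5·0.75·4 + 0.5·0.25·4 + 0.5·0.75·4
= 4.25

E[P2] = 4.875 (similar calculation)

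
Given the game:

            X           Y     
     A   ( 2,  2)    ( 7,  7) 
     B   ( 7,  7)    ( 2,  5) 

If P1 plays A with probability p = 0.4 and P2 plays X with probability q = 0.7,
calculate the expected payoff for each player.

E[P1] = 4.7, E[P2] = 5.24

Work:
E[P1] = p·q·π₁(A,X) + p·(1-q)·π₁(A,Y) + (1-p)·q·π₁(B,X) + (1-p)·(1-q)·π₁(B,Y)
= 0.4·0.7·2 + 0.4·0.3·7 + 0.6·0.7·7 + 0.6·0.3·2
= 4.7

E[P2] = 5.24 (similar calculation)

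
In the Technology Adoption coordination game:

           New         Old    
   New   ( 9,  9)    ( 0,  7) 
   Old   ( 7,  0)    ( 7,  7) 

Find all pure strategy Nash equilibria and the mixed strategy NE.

Pure NE: (New, New) and (Old, Old); Mixed NE: p = 0.7778, q = 0.7778

Work:
Check pure NE:
(New, New): (9, 9) - no unilateral deviation beneficial
(Old, Old): (7, 7) - no unilateral deviation beneficial
Mixed NE: P1 plays New with p = 0.7778, P2 plays New with q = 0.7778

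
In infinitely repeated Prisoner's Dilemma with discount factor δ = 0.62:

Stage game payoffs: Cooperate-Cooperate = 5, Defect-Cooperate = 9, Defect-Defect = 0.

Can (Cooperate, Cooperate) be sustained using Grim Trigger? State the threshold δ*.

δ* = 0.4444; since δ = 0.62 ≥ 0.4444, cooperation can be sustained

Work:
For Grim Trigger:
Cooperate forever: 5/(1-δ)
Defect then punished: 9 + 0·δ/(1-δ)
Need: 5/(1-δ) ≥ 9 + 0·δ/(1-δ)
Solving: δ ≥ (T-R)/(T-P) = (9-5)/(9-0) = 0.4444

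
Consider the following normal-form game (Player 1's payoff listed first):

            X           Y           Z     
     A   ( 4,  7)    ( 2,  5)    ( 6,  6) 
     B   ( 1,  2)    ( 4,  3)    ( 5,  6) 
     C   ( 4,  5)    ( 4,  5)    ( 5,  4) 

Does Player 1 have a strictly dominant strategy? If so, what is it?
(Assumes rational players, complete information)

No strictly dominant strategy exists for Player 1

Work:
A strategy strictly dominates another if it gives a strictly higher payoff against every opponent action. Compare each pair of P1's strategies column-by-column:
  A vs B: [4 vs 1, 2 vs 4, 6 vs 5] → A does not strictly dominate B (column Y: 2 ≤ 4)
  A vs C: [4 vs 4, 2 vs 4, 6 vs 5] → A does not strictly dominate C (column X: 4 ≤ 4)
  B vs A: [1 vs 4, 4 vs 2, 5 vs 6] → B does not strictly dominate A (column X: 1 ≤ 4)
  B vs C: [1 vs 4, 4 vs 4, 5 vs 5] → B does not strictly dominate C (column X: 1 ≤ 4)
  C vs A: [4 vs 4, 4 vs 2, 5 vs 6] → C does not strictly dominate A (column X: 4 ≤ 4)
  C vs B: [4 vs 1, 4 vs 4, 5 vs 5] → C does not strictly dominate B (column Y: 4 ≤ 4)
No single strategy strictly dominates all others → no strictly dominant strategy.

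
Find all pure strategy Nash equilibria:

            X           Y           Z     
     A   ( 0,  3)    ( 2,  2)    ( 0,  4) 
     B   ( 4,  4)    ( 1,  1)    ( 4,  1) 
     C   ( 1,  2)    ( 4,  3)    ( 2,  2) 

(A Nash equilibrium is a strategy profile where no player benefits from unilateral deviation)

Nash equilibrium: (B, X), (C, Y)

Work:
Best responses:
  P1 vs X: payoffs [0, 4, 1] → best response B (payoff 4)
  P1 vs Y: payoffs [2, 1, 4] → best response C (payoff 4)
  P1 vs Z: payoffs [0, 4, 2] → best response B (payoff 4)
  P2 vs A: payoffs [3, 2, 4] → best response Z (payoff 4)
  P2 vs B: payoffs [4, 1, 1] → best response X (payoff 4)
  P2 vs C: payoffs [2, 3, 2] → best response Y (payoff 3)
Mutual best responses: (B,X), (C,Y) → Nash equilibria.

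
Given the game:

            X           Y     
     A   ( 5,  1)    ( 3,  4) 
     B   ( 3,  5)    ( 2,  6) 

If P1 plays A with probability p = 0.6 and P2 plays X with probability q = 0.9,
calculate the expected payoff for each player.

E[P1] = 4.04, E[P2] = 2.82

Work:
E[P1] = p·q·π₁(A,X) + p·(1-q)·π₁(A,Y) + (1-p)·q·π₁(B,X) + (1-p)·(1-q)·π₁(B,Y)
= 0.6·0.9·5 + 0.6·0.1·3 + 0.4·0.9·3 + 0.4·0.1·2
= 4.04

E[P2] = 2.82 (similar calculation)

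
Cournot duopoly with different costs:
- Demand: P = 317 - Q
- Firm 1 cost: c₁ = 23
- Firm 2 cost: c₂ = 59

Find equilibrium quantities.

q₁* = 110.0, q₂* = 74.0

Work:
Reaction: q₁ = (317 - 23 - q₂)/2
Reaction: q₂ = (317 - 59 - q₁)/2
Solve simultaneously:
q₁* = (317 - 2×23 + 59)/3 = 110.0
q₂* = (317 - 2×59 + 23)/3 = 74.0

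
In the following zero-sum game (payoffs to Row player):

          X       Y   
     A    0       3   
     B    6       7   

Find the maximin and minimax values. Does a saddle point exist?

Maximin = 6, Minimax = 6, Saddle: True

Work:
Row minimums: [0, 6] → maximin = 6
Column maximums: [6, 7] → minimax = 6
Saddle point exists! Game value = 6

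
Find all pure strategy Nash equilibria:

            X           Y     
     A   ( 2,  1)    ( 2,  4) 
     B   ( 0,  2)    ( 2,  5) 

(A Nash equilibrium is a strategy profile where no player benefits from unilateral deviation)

Nash equilibrium: (A, Y), (B, Y)

Work:
Best responses:
  P1 vs X: payoffs [2, 0] → best response A (payoff 2)
  P1 vs Y: payoffs [2, 2] → best response A/B (payoff 2)
  P2 vs A: payoffs [1, 4] → best response Y (payoff 4)
  P2 vs B: payoffs [2, 5] → best response Y (payoff 5)
Mutual best responses: (A,Y), (B,Y) → Nash equilibria.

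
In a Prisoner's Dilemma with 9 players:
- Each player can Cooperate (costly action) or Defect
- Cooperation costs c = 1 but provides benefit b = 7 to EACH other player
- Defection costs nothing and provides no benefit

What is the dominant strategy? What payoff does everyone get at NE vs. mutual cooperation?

Dominant: Defect; NE payoff = 0; Coop payoff = 55

Work:
Defect dominates (saves cost c = 1, benefit to others is external)
NE: All defect → everyone gets 0
If all cooperate: each receives (8)×7 - 1 = 55
Social dilemma: 55 > 0 but NE gives 0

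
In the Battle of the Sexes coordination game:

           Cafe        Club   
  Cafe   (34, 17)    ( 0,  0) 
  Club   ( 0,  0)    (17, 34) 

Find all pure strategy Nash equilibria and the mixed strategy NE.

Pure NE: (Cafe, Cafe) and (Club, Club); Mixed NE: p = 0.6667, q = 0.3333

Work:
Check pure NE:
(Cafe, Cafe): (34, 17) - no unilateral deviation beneficial
(Club, Club): (17, 34) - no unilateral deviation beneficial
Mixed NE: P1 plays Cafe with p = 0.6667, P2 plays Cafe with q = 0.3333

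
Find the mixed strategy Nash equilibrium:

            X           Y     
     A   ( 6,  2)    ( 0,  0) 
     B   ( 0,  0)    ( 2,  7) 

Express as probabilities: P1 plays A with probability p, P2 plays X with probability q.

p = 0.7778, q = 0.25

Work:
Find probabilities that make opponent indifferent:
P2 chooses q to make P1 indifferent between A and B
P1 chooses p to make P2 indifferent between X and Y
Mixed NE: P1 plays (A: 0.7778, B: 0.2222), P2 plays (X: 0.25, Y: 0.75)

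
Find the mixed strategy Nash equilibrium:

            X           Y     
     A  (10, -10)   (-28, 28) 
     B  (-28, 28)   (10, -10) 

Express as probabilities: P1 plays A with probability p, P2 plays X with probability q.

p = 0.5, q = 0.5

Work:
Find probabilities that make opponent indifferent:
P2 chooses q to make P1 indifferent between A and B
P1 chooses p to make P2 indifferent between X and Y
Mixed NE: P1 plays (A: 0.5, B: 0.5), P2 plays (X: 0.5, Y: 0.5)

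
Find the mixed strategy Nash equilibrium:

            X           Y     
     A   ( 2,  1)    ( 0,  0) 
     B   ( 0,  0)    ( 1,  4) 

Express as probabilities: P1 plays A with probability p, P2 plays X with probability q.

p = 0.8, q = 0.3333

Work:
Find probabilities that make opponent indifferent:
P2 chooses q to make P1 indifferent between A and B
P1 chooses p to make P2 indifferent between X and Y
Mixed NE: P1 plays (A: 0.8, B: 0.2), P2 plays (X: 0.3333, Y: 0.6667)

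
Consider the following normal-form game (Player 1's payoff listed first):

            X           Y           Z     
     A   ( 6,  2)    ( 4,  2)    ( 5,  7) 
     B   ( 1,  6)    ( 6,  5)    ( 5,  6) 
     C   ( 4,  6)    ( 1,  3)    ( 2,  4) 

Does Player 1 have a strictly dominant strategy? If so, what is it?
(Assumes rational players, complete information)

No strictly dominant strategy exists for Player 1

Work:
A strategy strictly dominates another if it gives a strictly higher payoff against every opponent action. Compare each pair of P1's strategies column-by-column:
  A vs B: [6 vs 1, 4 vs 6, 5 vs 5] → A does not strictly dominate B (column Y: 4 ≤ 6)
  A vs C: [6 vs 4, 4 vs 1, 5 vs 2] → A strictly dominates C
  B vs A: [1 vs 6, 6 vs 4, 5 vs 5] → B does not strictly dominate A (column X: 1 ≤ 6)
  B vs C: [1 vs 4, 6 vs 1, 5 vs 2] → B does not strictly dominate C (column X: 1 ≤ 4)
  C vs A: [4 vs 6, 1 vs 4, 2 vs 5] → C does not strictly dominate A (column X: 4 ≤ 6)
  C vs B: [4 vs 1, 1 vs 6, 2 vs 5] → C does not strictly dominate B (column Y: 1 ≤ 6)
No single strategy strictly dominates all others → no strictly dominant strategy.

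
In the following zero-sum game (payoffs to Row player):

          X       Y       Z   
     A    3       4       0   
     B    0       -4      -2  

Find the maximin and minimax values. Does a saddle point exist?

Maximin = 0, Minimax = 0, Saddle: True

Work:
Row minimums: [0, -4] → maximin = 0
Column maximums: [3, 4, 0] → minimax = 0
Saddle point exists! Game value = 0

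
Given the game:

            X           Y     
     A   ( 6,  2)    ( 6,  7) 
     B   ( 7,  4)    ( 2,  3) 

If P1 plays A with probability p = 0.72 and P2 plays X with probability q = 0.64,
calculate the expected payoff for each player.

E[P1] = 5.776, E[P2] = 3.7552

Work:
E[P1] = p·q·π₁(A,X) + p·(1-q)·π₁(A,Y) + (1-p)·q·π₁(B,X) + (1-p)·(1-q)·π₁(B,Y)
= 0.72·0.64·6 + 0.72·0.36·6 + 0.28·0.64·7 + 0.28·0.36·2
= 5.776

E[P2] = 3.7552 (similar calculation)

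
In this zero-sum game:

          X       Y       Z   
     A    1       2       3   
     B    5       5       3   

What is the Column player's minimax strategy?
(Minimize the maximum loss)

Column should play Z, value = 3

Work:
Column player minimizes Row's maximum payoff:
Column X: max payoff to Row = 5
Column Y: max payoff to Row = 5
Column Z: max payoff to Row = 3
Minimum is 3, achieved by column Z.
Minimax strategy: Z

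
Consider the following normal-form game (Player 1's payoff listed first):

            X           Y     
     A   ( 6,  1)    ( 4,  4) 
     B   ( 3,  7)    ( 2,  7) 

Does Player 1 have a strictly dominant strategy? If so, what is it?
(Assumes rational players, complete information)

Yes, Player 1's strictly dominant strategy is A

Work:
A strategy strictly dominates another if it gives a strictly higher payoff against every opponent action. Compare each pair of P1's strategies column-by-column:
  A vs B: [6 vs 3, 4 vs 2] → A strictly dominates B
  B vs A: [3 vs 6, 2 vs 4] → B does not strictly dominate A (column X: 3 ≤ 6)
A strictly dominates every other strategy → strictly dominant.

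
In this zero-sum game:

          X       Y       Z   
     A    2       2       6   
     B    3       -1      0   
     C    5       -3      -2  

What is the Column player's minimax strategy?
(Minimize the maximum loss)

Column should play Y, value = 2

Work:
Column player minimizes Row's maximum payoff:
Column X: max payoff to Row = 5
Column Y: max payoff to Row = 2
Column Z: max payoff to Row = 6
Minimum is 2, achieved by column Y.
Minimax strategy: Y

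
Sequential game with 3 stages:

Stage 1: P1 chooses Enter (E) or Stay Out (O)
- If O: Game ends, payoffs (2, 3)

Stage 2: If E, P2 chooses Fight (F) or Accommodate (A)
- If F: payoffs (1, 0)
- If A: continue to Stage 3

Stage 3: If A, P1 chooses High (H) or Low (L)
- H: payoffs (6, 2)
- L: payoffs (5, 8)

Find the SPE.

SPE: (E, A, H); Outcome (6, 2)

Work:
Stage 3: P1 chooses H (6 vs 5)
Stage 2: P2: F->0, A->2 (anticipating H). Choose A
Stage 1: P1: O->2, E->6 (anticipating A, H). Choose E
SPE path: E -> A -> H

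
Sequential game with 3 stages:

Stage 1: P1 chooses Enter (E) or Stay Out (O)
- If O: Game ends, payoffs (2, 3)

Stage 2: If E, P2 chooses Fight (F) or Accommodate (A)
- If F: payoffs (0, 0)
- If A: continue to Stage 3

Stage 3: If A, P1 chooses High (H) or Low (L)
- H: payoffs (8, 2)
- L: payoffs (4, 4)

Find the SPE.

SPE: (E, A, H); Outcome (8, 2)

Work:
Stage 3: P1 chooses H (8 vs 4)
Stage 2: P2: F->0, A->2 (anticipating H). Choose A
Stage 1: P1: O->2, E->8 (anticipating A, H). Choose E
SPE path: E -> A -> H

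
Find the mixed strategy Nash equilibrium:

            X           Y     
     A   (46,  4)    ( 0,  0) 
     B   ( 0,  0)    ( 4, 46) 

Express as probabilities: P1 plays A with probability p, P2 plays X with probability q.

p = 0.92, q = 0.08

Work:
Find probabilities that make opponent indifferent:
P2 chooses q to make P1 indifferent between A and B
P1 chooses p to make P2 indifferent between X and Y
Mixed NE: P1 plays (A: 0.92, B: 0.08), P2 plays (X: 0.08, Y: 0.92)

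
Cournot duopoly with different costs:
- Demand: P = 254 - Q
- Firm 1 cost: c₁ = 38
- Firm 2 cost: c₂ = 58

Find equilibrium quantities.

q₁* = 78.67, q₂* = 58.67

Work:
Reaction: q₁ = (254 - 38 - q₂)/2
Reaction: q₂ = (254 - 58 - q₁)/2
Solve simultaneously:
q₁* = (254 - 2×38 + 58)/3 = 78.67
q₂* = (254 - 2×58 + 38)/3 = 58.67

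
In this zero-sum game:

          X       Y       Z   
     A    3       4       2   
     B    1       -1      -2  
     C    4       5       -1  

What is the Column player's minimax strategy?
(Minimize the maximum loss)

Column should play Z, value = 2

Work:
Column player minimizes Row's maximum payoff:
Column X: max payoff to Row = 4
Column Y: max payoff to Row = 5
Column Z: max payoff to Row = 2
Minimum is 2, achieved by column Z.
Minimax strategy: Z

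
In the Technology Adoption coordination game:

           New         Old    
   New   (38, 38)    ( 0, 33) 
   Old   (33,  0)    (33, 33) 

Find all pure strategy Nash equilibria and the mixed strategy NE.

Pure NE: (New, New) and (Old, Old); Mixed NE: p = 0.8684, q = 0.8684

Work:
Check pure NE:
(New, New): (38, 38) - no unilateral deviation beneficial
(Old, Old): (33, 33) - no unilateral deviation beneficial
Mixed NE: P1 plays New with p = 0.8684, P2 plays New with q = 0.8684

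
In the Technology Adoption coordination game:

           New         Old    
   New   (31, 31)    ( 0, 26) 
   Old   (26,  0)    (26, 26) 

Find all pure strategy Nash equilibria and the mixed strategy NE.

Pure NE: (New, New) and (Old, Old); Mixed NE: p = 0.8387, q = 0.8387

Work:
Check pure NE:
(New, New): (31, 31) - no unilateral deviation beneficial
(Old, Old): (26, 26) - no unilateral deviation beneficial
Mixed NE: P1 plays New with p = 0.8387, P2 plays New with q = 0.8387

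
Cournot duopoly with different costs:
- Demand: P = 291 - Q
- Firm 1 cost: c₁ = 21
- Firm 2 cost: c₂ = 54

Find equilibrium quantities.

q₁* = 101.0, q₂* = 68.0

Work:
Reaction: q₁ = (291 - 21 - q₂)/2
Reaction: q₂ = (291 - 54 - q₁)/2
Solve simultaneously:
q₁* = (291 - 2×21 + 54)/3 = 101.0
q₂* = (291 - 2×54 + 21)/3 = 68.0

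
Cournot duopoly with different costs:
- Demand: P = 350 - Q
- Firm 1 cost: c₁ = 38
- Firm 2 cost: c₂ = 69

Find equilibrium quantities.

q₁* = 114.33, q₂* = 83.33

Work:
Reaction: q₁ = (350 - 38 - q₂)/2
Reaction: q₂ = (350 - 69 - q₁)/2
Solve simultaneously:
q₁* = (350 - 2×38 + 69)/3 = 114.33
q₂* = (350 - 2×69 + 38)/3 = 83.33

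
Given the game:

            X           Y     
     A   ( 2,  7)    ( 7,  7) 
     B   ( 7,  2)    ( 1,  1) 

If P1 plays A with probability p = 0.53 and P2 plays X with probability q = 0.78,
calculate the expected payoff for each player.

E[P1] = 4.3126, E[P2] = 4.5466

Work:
E[P1] = p·q·π₁(A,X) + p·(1-q)·π₁(A,Y) + (1-p)·q·π₁(B,X) + (1-p)·(1-q)·π₁(B,Y)
= 0.53·0.78·2 + 0.53·0.22·7 + 0.47·0.78·7 + 0.47·0.22·1
= 4.3126

E[P2] = 4.5466 (similar calculation)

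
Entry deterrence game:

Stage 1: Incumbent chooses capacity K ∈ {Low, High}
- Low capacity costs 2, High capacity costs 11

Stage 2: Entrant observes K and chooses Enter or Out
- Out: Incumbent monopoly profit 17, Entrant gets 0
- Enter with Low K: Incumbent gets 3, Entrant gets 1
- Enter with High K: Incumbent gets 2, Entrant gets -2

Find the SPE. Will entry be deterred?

SPE: (High, Enter|Low, Out|High); Entry deterred. Incumbent net profit = 6

Work:
After Low K: Entrant enters (1 > 0)
After High K: Entrant stays out (-2 < 0)
Incumbent: Low → 3−2=1, High → 17−11=6
Incumbent chooses High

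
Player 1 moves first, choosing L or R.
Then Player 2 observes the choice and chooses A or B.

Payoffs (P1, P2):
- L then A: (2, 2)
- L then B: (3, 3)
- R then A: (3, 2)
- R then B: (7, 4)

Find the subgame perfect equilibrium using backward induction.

P1 plays R, P2 plays B after L and B after R; Payoff (7, 4)

Work:
Backward induction:
After L: P2 chooses B → P1 gets 3
After R: P2 chooses B → P1 gets 7
P1 chooses R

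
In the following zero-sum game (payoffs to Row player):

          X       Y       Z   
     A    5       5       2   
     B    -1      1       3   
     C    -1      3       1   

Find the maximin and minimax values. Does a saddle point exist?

Maximin = 2, Minimax = 3, Saddle: False

Work:
Row minimums: [2, -1, -1] → maximin = 2
Column maximums: [5, 5, 3] → minimax = 3
No saddle point (maximin ≠ minimax). Mixed strategy needed.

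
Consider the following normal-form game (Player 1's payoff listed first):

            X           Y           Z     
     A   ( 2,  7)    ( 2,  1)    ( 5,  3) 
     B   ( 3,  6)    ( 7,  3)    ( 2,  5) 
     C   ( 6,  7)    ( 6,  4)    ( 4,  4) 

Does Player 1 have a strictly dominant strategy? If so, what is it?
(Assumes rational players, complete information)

No strictly dominant strategy exists for Player 1

Work:
A strategy strictly dominates another if it gives a strictly higher payoff against every opponent action. Compare each pair of P1's strategies column-by-column:
  A vs B: [2 vs 3, 2 vs 7, 5 vs 2] → A does not strictly dominate B (column X: 2 ≤ 3)
  A vs C: [2 vs 6, 2 vs 6, 5 vs 4] → A does not strictly dominate C (column X: 2 ≤ 6)
  B vs A: [3 vs 2, 7 vs 2, 2 vs 5] → B does not strictly dominate A (column Z: 2 ≤ 5)
  B vs C: [3 vs 6, 7 vs 6, 2 vs 4] → B does not strictly dominate C (column X: 3 ≤ 6)
  C vs A: [6 vs 2, 6 vs 2, 4 vs 5] → C does not strictly dominate A (column Z: 4 ≤ 5)
  C vs B: [6 vs 3, 6 vs 7, 4 vs 2] → C does not strictly dominate B (column Y: 6 ≤ 7)
No single strategy strictly dominates all others → no strictly dominant strategy.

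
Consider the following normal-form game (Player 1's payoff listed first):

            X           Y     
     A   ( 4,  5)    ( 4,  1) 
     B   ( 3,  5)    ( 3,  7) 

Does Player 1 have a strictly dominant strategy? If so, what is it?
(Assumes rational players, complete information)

Yes, Player 1's strictly dominant strategy is A

Work:
A strategy strictly dominates another if it gives a strictly higher payoff against every opponent action. Compare each pair of P1's strategies column-by-column:
  A vs B: [4 vs 3, 4 vs 3] → A strictly dominates B
  B vs A: [3 vs 4, 3 vs 4] → B does not strictly dominate A (column X: 3 ≤ 4)
A strictly dominates every other strategy → strictly dominant.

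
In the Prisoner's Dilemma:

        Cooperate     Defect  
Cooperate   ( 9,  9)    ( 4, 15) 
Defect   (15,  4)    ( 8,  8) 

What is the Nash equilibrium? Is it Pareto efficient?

(Defect, Defect) is NE; not Pareto efficient

Work:
Defect dominates Cooperate for both players:
If P2 cooperates: Defect (15) > Cooperate (9)
If P2 defects: Defect (8) > Cooperate (4)
NE: (Defect, Defect) with payoff (8, 8)
But (Cooperate, Cooperate) = (9, 9) Pareto dominates (8, 8)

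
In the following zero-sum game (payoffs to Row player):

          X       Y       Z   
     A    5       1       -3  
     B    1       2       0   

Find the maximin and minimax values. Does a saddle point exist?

Maximin = 0, Minimax = 0, Saddle: True

Work:
Row minimums: [-3, 0] → maximin = 0
Column maximums: [5, 2, 0] → minimax = 0
Saddle point exists! Game value = 0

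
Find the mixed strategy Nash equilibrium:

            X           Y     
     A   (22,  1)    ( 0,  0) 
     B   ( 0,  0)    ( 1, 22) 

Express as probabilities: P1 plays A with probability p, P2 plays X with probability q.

p = 0.9565, q = 0.0435

Work:
Find probabilities that make opponent indifferent:
P2 chooses q to make P1 indifferent between A and B
P1 chooses p to make P2 indifferent between X and Y
Mixed NE: P1 plays (A: 0.9565, B: 0.0435), P2 plays (X: 0.0435, Y: 0.9565)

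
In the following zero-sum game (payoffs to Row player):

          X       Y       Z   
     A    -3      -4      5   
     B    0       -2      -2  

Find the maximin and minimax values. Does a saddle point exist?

Maximin = -2, Minimax = -2, Saddle: True

Work:
Row minimums: [-4, -2] → maximin = -2
Column maximums: [0, -2, 5] → minimax = -2
Saddle point exists! Game value = -2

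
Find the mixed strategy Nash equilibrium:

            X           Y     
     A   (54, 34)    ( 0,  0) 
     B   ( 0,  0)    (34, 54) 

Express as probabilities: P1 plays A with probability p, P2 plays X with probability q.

p = 0.6136, q = 0.3864

Work:
Find probabilities that make opponent indifferent:
P2 chooses q to make P1 indifferent between A and B
P1 chooses p to make P2 indifferent between X and Y
Mixed NE: P1 plays (A: 0.6136, B: 0.3864), P2 plays (X: 0.3864, Y: 0.6136)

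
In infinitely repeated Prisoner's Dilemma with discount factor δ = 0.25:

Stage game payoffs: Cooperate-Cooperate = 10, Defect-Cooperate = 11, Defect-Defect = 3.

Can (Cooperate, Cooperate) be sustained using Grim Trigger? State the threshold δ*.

δ* = 0.125; since δ = 0.25 ≥ 0.125, cooperation can be sustained

Work:
For Grim Trigger:
Cooperate forever: 10/(1-δ)
Defect then punished: 11 + 3·δ/(1-δ)
Need: 10/(1-δ) ≥ 11 + 3·δ/(1-δ)
Solving: δ ≥ (T-R)/(T-P) = (11-10)/(11-3) = 0.125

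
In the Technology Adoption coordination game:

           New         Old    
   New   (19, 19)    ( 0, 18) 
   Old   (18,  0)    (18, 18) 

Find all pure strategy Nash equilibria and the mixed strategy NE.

Pure NE: (New, New) and (Old, Old); Mixed NE: p = 0.9474, q = 0.9474

Work:
Check pure NE:
(New, New): (19, 19) - no unilateral deviation beneficial
(Old, Old): (18, 18) - no unilateral deviation beneficial
Mixed NE: P1 plays New with p = 0.9474, P2 plays New with q = 0.9474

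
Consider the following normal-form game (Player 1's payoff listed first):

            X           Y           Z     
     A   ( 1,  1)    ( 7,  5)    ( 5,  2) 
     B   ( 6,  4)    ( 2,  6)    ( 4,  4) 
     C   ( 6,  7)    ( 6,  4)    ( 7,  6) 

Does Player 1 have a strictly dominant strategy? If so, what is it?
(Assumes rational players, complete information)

No strictly dominant strategy exists for Player 1

Work:
A strategy strictly dominates another if it gives a strictly higher payoff against every opponent action. Compare each pair of P1's strategies column-by-column:
  A vs B: [1 vs 6, 7 vs 2, 5 vs 4] → A does not strictly dominate B (column X: 1 ≤ 6)
  A vs C: [1 vs 6, 7 vs 6, 5 vs 7] → A does not strictly dominate C (column X: 1 ≤ 6)
  B vs A: [6 vs 1, 2 vs 7, 4 vs 5] → B does not strictly dominate A (column Y: 2 ≤ 7)
  B vs C: [6 vs 6, 2 vs 6, 4 vs 7] → B does not strictly dominate C (column X: 6 ≤ 6)
  C vs A: [6 vs 1, 6 vs 7, 7 vs 5] → C does not strictly dominate A (column Y: 6 ≤ 7)
  C vs B: [6 vs 6, 6 vs 2, 7 vs 4] → C does not strictly dominate B (column X: 6 ≤ 6)
No single strategy strictly dominates all others → no strictly dominant strategy.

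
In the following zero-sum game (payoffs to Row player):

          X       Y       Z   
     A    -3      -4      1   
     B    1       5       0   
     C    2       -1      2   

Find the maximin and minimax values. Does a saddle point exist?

Maximin = 0, Minimax = 2, Saddle: False

Work:
Row minimums: [-4, 0, -1] → maximin = 0
Column maximums: [2, 5, 2] → minimax = 2
No saddle point (maximin ≠ minimax). Mixed strategy needed.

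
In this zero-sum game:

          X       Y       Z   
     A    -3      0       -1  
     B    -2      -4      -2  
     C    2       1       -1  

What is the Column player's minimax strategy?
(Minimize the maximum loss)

Column should play Z, value = -1

Work:
Column player minimizes Row's maximum payoff:
Column X: max payoff to Row = 2
Column Y: max payoff to Row = 1
Column Z: max payoff to Row = -1
Minimum is -1, achieved by column Z.
Minimax strategy: Z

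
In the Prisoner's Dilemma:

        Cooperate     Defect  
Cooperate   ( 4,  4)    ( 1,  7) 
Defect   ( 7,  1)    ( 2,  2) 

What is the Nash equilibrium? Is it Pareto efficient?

(Defect, Defect) is NE; not Pareto efficient

Work:
Defect dominates Cooperate for both players:
If P2 cooperates: Defect (7) > Cooperate (4)
If P2 defects: Defect (2) > Cooperate (1)
NE: (Defect, Defect) with payoff (2, 2)
But (Cooperate, Cooperate) = (4, 4) Pareto dominates (2, 2)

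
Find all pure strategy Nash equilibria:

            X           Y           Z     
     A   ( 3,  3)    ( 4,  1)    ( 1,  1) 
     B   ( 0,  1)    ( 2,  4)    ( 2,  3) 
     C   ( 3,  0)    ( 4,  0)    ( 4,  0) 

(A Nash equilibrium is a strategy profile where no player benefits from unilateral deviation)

Nash equilibrium: (A, X), (C, X), (C, Y), (C, Z)

Work:
Best responses:
  P1 vs X: payoffs [3, 0, 3] → best response A/C (payoff 3)
  P1 vs Y: payoffs [4, 2, 4] → best response A/C (payoff 4)
  P1 vs Z: payoffs [1, 2, 4] → best response C (payoff 4)
  P2 vs A: payoffs [3, 1, 1] → best response X (payoff 3)
  P2 vs B: payoffs [1, 4, 3] → best response Y (payoff 4)
  P2 vs C: payoffs [0, 0, 0] → best response X/Y/Z (payoff 0)
Mutual best responses: (A,X), (C,X), (C,Y), (C,Z) → Nash equilibria.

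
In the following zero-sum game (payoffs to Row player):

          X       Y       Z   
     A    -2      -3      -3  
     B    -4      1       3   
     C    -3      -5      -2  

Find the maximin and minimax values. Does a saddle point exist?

Maximin = -3, Minimax = -2, Saddle: False

Work:
Row minimums: [-3, -4, -5] → maximin = -3
Column maximums: [-2, 1, 3] → minimax = -2
No saddle point (maximin ≠ minimax). Mixed strategy needed.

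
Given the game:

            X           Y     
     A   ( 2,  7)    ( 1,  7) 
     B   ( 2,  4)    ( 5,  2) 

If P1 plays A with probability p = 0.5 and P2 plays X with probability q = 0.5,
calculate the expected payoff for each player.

E[P1] = 2.5, E[P2] = 5.0

Work:
E[P1] = p·q·π₁(A,X) + p·(1-q)·π₁(A,Y) + (1-p)·q·π₁(B,X) + (1-p)·(1-q)·π₁(B,Y)
= 0.5·0.5·2 + 0.5·0.5·1 + 0.5·0.5·2 + 0.5·0.5·5
= 2.5

E[P2] = 5.0 (similar calculation)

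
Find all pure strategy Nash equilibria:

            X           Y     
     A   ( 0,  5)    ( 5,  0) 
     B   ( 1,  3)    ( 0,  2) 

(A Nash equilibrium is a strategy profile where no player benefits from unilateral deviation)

Nash equilibrium: (B, X)

Work:
Best responses:
  P1 vs X: payoffs [0, 1] → best response B (payoff 1)
  P1 vs Y: payoffs [5, 0] → best response A (payoff 5)
  P2 vs A: payoffs [5, 0] → best response X (payoff 5)
  P2 vs B: payoffs [3, 2] → best response X (payoff 3)
Mutual best responses: (B,X) → Nash equilibria.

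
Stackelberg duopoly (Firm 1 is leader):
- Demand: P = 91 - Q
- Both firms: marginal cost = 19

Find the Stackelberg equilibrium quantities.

q₁* (leader) = 36.0, q₂* (follower) = 18.0

Work:
Follower's reaction: q₂ = (a - c - q₁)/2
Leader substitutes: π₁ = q₁·(a - q₁ - (a-c-q₁)/2 - c)
FOC: q₁* = (91 - 19)/2 = 36.00
Then: q₂* = (91 - 19 - 36.0)/2 = 18.00
Leader has first-mover advantage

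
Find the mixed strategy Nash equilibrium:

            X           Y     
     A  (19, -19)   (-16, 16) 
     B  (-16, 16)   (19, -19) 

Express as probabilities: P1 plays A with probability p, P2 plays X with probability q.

p = 0.5, q = 0.5

Work:
Find probabilities that make opponent indifferent:
P2 chooses q to make P1 indifferent between A and B
P1 chooses p to make P2 indifferent between X and Y
Mixed NE: P1 plays (A: 0.5, B: 0.5), P2 plays (X: 0.5, Y: 0.5)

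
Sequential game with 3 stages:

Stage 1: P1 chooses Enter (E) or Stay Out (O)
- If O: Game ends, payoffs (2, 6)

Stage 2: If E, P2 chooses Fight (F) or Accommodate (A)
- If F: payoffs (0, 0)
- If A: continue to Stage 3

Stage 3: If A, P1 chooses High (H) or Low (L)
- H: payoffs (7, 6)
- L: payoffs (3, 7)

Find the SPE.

SPE: (E, A, H); Outcome (7, 6)

Work:
Stage 3: P1 chooses H (7 vs 3)
Stage 2: P2: F->0, A->6 (anticipating H). Choose A
Stage 1: P1: O->2, E->7 (anticipating A, H). Choose E
SPE path: E -> A -> H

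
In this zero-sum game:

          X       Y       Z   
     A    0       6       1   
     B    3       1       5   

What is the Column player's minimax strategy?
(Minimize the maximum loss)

Column should play X, value = 3

Work:
Column player minimizes Row's maximum payoff:
Column X: max payoff to Row = 3
Column Y: max payoff to Row = 6
Column Z: max payoff to Row = 5
Minimum is 3, achieved by column X.
Minimax strategy: X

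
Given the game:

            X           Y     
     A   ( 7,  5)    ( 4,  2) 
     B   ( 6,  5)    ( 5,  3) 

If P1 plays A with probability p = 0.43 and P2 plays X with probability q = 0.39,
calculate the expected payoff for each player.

E[P1] = 5.2954, E[P2] = 3.5177

Work:
E[P1] = p·q·π₁(A,X) + p·(1-q)·π₁(A,Y) + (1-p)·q·π₁(B,X) + (1-p)·(1-q)·π₁(B,Y)
= 0.43·0.39·7 + 0.43·0.61·4 + 0.57·0.39·6 + 0.57·0.61·5
= 5.2954

E[P2] = 3.5177 (similar calculation)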